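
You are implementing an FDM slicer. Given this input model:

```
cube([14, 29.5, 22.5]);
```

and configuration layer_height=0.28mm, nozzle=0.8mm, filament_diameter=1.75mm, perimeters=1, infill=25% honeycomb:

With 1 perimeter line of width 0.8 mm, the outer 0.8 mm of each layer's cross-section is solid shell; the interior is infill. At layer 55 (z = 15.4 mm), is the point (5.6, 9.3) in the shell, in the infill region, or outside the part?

infill

At z = 15.4 mm: the cube (footprint 14×29.5) is included at this height. Overall, the cross-section is a single solid region. The nearest boundary edge runs (0.00, 29.50)→(0.00, 0.00); distance from the point to it = 5.60 mm. The point is inside the cross-section and 5.60 mm from the nearest boundary — more than the 0.8 mm shell width (1 × 0.8), so it's in the infill interior.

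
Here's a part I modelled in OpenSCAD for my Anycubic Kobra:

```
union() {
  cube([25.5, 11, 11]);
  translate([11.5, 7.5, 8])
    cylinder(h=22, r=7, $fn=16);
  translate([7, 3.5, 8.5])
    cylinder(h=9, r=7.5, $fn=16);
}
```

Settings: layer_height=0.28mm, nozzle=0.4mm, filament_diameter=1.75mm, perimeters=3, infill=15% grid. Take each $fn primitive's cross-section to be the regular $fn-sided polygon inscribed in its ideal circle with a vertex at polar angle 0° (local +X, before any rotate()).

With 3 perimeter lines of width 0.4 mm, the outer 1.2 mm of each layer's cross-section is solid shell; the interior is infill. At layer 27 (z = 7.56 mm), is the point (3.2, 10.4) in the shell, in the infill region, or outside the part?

At z = 7.56 mm: the cube is present — its section is the full 25.5×11 rectangle; the cylinder at (11.5, 7.5) is absent (z outside [8, 30]); the cylinder at (7, 3.5) does not reach this height (z outside [8.5, 17.5]); Combining (union): only the 25.5×11 cube is present, so the union is just that shape — 1 connected region. Overall, the cross-section is a single solid region. The nearest boundary edge runs (25.50, 11.00)→(0.00, 11.00); distance from the point to it = 0.60 mm. The point is inside the cross-section, 0.60 mm from the nearest boundary — within the 1.2 mm shell band (3 × 0.4).

shell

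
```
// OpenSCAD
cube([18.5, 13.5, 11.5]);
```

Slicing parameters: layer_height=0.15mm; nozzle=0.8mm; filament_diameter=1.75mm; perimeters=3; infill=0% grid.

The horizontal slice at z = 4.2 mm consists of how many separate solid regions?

At z = 4.2 mm: the cube is present — its section is the full 18.5×13.5 rectangle. The result has 1 disconnected region.

1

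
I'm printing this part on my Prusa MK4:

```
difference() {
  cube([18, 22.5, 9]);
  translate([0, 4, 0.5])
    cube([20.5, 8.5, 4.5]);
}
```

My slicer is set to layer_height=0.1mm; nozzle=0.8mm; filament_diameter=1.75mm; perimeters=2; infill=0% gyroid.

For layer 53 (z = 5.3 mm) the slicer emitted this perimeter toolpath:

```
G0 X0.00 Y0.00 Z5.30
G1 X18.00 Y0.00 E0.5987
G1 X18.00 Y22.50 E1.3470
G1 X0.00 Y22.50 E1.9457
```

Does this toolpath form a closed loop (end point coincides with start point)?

Start point (G0): (0.00, 0.00). End point (last G1): the path does not return to the start — open.

no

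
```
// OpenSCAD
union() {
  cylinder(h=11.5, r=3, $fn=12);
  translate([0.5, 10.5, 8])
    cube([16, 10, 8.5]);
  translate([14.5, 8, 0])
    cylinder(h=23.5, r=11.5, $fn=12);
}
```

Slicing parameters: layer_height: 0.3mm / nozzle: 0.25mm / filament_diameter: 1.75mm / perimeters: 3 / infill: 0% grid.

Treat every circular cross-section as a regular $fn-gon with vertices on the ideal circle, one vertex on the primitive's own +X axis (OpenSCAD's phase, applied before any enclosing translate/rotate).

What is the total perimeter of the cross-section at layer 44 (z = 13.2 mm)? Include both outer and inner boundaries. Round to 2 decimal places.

At z = 13.2 mm: the cylinder is not intersected at this z (z outside [0, 11.5]); the cube at (0.5, 10.5) (footprint 16×10) is included at this height (perimeter 52.00 mm); the r=11.5 cylinder at (14.5, 8) contributes a regular 12-gon of circumradius 11.5 (perimeter = 2·12·11.500·sin(180°/12) = 71.43 mm); Merging all regions: the regions partially overlap (shared area 88.74 mm²), so the edge portions inside another operand are dropped and the merged outline is re-measured after clipping — boundary = 84.80 mm. Overall, the cross-section is a single solid region. Total boundary length (outer) = 84.80 mm.

84.80 mm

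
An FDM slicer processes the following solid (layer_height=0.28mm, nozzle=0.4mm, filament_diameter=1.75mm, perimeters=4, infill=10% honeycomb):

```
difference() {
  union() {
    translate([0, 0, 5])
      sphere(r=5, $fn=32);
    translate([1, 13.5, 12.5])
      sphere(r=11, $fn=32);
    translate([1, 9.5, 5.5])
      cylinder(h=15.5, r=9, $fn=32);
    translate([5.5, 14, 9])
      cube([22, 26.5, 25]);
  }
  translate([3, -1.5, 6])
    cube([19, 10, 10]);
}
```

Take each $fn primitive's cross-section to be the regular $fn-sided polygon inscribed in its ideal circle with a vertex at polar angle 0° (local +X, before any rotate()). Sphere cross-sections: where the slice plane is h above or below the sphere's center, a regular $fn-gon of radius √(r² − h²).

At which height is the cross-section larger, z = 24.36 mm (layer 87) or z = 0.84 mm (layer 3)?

layer 87 (z = 24.36 mm)

Layer 87 (z = 24.36): the sphere does not reach this height (|z−center|=19.360 > r=5); the sphere at (1, 13.5) does not reach this height (|z−center|=11.860 > r=11); the cylinder at (1, 9.5) is absent (z outside [5.5, 21]); the cube at (5.5, 14) is present — its section is the full 22×26.5 rectangle (area 583.00 mm²); Merging all regions: only the 22×26.5 cube at (5.5, 14) is present, so the union is just that shape — area = 583.00 mm²; the cube at (3, -1.5) is not intersected at this z (z outside [6, 16]); Subtracting the remaining from the first: none of the subtracted shapes is present at this height, so the result so far is unchanged — area = 583.00 mm². So its area = 583.00 mm². Layer 3 (z = 0.84): the r=5 sphere slices to a regular 32-gon of circumradius 2.774 (√(r²−h²) with h=4.16 from center) (area = (32/2)·2.774²·sin(360°/32) = 24.02 mm²); the sphere at (1, 13.5) does not reach this height (|z−center|=11.660 > r=11); the cylinder at (1, 9.5) does not reach this height (z outside [5.5, 21]); the cube at (5.5, 14) does not reach this height (z outside [9, 34]); Taking the union: only the r=5 sphere is present, so the union is just that shape — area = 24.02 mm²; the cube at (3, -1.5) does not reach this height (z outside [6, 16]); Taking the first minus the rest: none of the subtracted shapes is present at this height, so the result so far is unchanged — area = 24.02 mm². So its area = 24.02 mm². Layer 87 is larger (583.00 vs 24.02 mm²).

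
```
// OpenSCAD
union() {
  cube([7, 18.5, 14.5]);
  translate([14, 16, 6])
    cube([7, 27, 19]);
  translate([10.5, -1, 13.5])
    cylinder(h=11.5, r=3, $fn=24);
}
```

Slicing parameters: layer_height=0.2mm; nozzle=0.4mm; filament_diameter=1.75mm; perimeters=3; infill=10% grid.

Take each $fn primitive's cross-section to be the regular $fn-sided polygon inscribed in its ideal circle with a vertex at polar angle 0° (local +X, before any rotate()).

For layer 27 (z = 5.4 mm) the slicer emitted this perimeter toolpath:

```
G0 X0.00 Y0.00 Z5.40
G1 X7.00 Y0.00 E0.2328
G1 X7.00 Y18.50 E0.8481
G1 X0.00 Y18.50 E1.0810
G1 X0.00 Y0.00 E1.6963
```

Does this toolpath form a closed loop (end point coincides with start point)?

Start point (G0): (0.00, 0.00). End point (last G1): the path returns to the start — closed.

yes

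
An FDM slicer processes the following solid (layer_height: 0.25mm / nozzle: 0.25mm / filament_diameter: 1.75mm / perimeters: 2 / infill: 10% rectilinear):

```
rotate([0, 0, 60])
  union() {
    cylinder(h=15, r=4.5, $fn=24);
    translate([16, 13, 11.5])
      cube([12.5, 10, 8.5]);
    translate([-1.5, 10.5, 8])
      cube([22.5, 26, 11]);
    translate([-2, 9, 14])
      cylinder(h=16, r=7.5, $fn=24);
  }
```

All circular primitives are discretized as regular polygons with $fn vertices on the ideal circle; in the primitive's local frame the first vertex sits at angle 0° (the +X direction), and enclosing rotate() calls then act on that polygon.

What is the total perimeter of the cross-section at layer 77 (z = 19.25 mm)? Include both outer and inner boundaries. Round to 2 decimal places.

91.99 mm

At z = 19.25 mm: the cylinder is absent (z outside [0, 15]); the cube at (16, 13) is present — its section is the full 12.5×10 rectangle (perimeter 45.00 mm); the cube at (-1.5, 10.5) is not intersected at this z (z outside [8, 19]); the r=7.5 cylinder at (-2, 9) gives a regular 24-gon of circumradius 7.5 (constant along its height) (perimeter = 2·24·7.500·sin(180°/24) = 46.99 mm); Taking the union: the 2 present regions are separate (no shared area or edge), so areas and boundary lengths simply add and each stays a separate island — boundary = 91.99 mm; (rotated 60° about Z; rotation is an isometry so areas/perimeters/island counts are preserved). Overall, the cross-section has 2 separate islands. Total boundary length (outer) = 91.99 mm.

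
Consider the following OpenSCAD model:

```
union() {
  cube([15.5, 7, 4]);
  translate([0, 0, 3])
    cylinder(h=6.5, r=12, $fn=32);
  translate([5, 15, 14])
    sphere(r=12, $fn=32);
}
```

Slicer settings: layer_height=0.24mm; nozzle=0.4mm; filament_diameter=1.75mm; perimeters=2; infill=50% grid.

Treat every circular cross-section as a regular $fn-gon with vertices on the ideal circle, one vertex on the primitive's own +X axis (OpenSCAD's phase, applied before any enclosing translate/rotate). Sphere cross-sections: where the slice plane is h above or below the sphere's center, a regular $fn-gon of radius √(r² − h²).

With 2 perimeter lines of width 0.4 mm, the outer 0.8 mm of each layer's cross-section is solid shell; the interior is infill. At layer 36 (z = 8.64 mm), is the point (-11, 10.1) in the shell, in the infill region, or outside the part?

outside

At z = 8.64 mm: the cube does not reach this height (z outside [0, 4]); the r=12 cylinder gives a regular 32-gon of circumradius 12 (constant along its height); the r=12 sphere at (5, 15) contributes a regular 32-gon of circumradius √(12²−5.36²) = 10.736; Merging all regions: the regions partially overlap (shared area 76.57 mm²), so overlapping operands fuse into one piece — 1 connected region. Overall, the cross-section is a single solid region. The nearest boundary edge runs (-9.98, 6.67)→(-8.49, 8.49); distance from the point to it = 2.97 mm. The point is not inside any of the regions above, so it lies outside the cross-section (2.97 mm from the nearest boundary).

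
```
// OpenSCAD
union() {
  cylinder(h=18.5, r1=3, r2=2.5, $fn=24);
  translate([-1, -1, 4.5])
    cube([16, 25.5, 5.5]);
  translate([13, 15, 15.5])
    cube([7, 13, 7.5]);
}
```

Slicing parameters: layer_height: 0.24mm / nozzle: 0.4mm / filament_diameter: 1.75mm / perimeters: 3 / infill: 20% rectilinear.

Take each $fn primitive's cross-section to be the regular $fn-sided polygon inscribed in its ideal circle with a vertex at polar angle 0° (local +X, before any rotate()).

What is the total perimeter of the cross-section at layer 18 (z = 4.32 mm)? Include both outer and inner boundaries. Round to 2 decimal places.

18.06 mm

At z = 4.32 mm: the cone contributes a regular 24-gon of circumradius 2.883 (interpolated between r1=3 and r2=2.5 at t=0.234) (perimeter = 2·24·2.883·sin(180°/24) = 18.06 mm); the cube at (-1, -1) is not intersected at this z (z outside [4.5, 10]); the cube at (13, 15) is absent (z outside [15.5, 23]); Taking the union: only the cone is present, so the union is just that shape — boundary = 18.06 mm. Overall, the cross-section is a single solid region. Total boundary length (outer) = 18.06 mm.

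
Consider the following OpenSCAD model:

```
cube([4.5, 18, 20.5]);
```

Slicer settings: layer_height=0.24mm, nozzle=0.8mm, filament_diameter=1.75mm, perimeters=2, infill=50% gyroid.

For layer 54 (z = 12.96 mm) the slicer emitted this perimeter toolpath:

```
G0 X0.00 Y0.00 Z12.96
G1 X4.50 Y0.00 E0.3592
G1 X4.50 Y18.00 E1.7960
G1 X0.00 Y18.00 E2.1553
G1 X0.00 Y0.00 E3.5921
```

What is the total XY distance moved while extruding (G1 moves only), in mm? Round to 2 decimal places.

45.00 mm

Sum the Euclidean lengths of each G1 segment: total = 45.00 mm.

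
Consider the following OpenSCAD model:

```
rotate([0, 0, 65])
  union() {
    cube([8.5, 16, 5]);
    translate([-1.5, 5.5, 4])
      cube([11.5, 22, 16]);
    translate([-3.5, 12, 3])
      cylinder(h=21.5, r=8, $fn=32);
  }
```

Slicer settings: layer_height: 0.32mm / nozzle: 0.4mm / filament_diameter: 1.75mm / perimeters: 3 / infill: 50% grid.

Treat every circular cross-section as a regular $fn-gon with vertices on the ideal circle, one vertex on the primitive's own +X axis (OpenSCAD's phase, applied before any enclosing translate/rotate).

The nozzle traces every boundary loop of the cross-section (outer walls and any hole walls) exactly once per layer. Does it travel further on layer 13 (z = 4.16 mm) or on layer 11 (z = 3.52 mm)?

Layer 13 (z = 4.16): the cube (footprint 8.5×16) is included at this height (perimeter 49.00 mm); the cube at (-1.5, 5.5) (footprint 11.5×22) is included at this height (perimeter 67.00 mm); the r=8 cylinder at (-3.5, 12) gives a regular 32-gon of circumradius 8 (constant along its height) (perimeter = 2·32·8.000·sin(180°/32) = 50.18 mm); Merging all regions: the regions partially overlap (shared area 156.11 mm²), so the edge portions inside another operand are dropped and the merged outline is re-measured after clipping — boundary = 92.38 mm; (rotated 65° about Z; rotation is an isometry so areas/perimeters/island counts are preserved). So its perimeter = 92.38 mm. Layer 11 (z = 3.52): the cube is present — its section is the full 8.5×16 rectangle (perimeter 49.00 mm); the cube at (-1.5, 5.5) does not reach this height (z outside [4, 20]); the r=8 cylinder at (-3.5, 12) contributes a regular 32-gon of circumradius 8 (perimeter = 2·32·8.000·sin(180°/32) = 50.18 mm); Merging all regions: the regions partially overlap (shared area 39.45 mm²), so the edge portions inside another operand are dropped and the merged outline is re-measured after clipping — boundary = 71.53 mm; (rotated 65° about Z; rotation is an isometry so areas/perimeters/island counts are preserved). So its perimeter = 71.53 mm. Layer 13 is larger (92.38 vs 71.53 mm).

layer 13 (z = 4.16 mm)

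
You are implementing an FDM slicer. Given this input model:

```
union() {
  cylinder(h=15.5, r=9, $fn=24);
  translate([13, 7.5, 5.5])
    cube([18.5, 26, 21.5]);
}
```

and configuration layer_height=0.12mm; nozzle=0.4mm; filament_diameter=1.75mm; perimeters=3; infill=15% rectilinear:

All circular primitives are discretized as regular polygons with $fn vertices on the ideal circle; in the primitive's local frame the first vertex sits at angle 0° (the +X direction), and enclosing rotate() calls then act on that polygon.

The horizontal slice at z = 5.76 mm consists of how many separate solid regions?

2

At z = 5.76 mm: the cylinder: section is a regular 24-gon, circumradius r=9; the cube at (13, 7.5) is present — its section is the full 18.5×26 rectangle; Taking the union: the 2 present regions are separate (no shared area or edge), so areas and boundary lengths simply add and each stays a separate island — 2 connected regions. The result has 2 disconnected regions.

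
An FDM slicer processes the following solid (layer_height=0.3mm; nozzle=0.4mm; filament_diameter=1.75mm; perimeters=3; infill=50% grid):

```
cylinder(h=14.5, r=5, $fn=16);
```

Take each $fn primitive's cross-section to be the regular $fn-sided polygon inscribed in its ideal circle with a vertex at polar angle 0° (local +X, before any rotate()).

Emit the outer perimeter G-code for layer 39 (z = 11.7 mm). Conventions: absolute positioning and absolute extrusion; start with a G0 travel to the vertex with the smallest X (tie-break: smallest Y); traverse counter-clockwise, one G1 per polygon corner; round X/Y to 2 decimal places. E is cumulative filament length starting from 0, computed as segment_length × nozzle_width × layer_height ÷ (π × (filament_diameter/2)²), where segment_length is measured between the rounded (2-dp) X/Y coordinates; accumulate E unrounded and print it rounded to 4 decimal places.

At z = 11.7 mm: the r=5 cylinder contributes a regular 16-gon of circumradius 5. The outline is a single polygon with 16 vertices. Extrusion per mm of travel: 0.4 × 0.3 / (π × 0.875²) = 0.049890. Accumulating E over each segment gives final E = 1.5577.

G0 X-5.00 Y0.00 Z11.70
G1 X-4.62 Y-1.91 E0.0972
G1 X-3.54 Y-3.54 E0.1947
G1 X-1.91 Y-4.62 E0.2923
G1 X0.00 Y-5.00 E0.3894
G1 X1.91 Y-4.62 E0.4866
G1 X3.54 Y-3.54 E0.5841
G1 X4.62 Y-1.91 E0.6817
G1 X5.00 Y0.00 E0.7788
G1 X4.62 Y1.91 E0.8760
G1 X3.54 Y3.54 E0.9735
G1 X1.91 Y4.62 E1.0711
G1 X0.00 Y5.00 E1.1683
G1 X-1.91 Y4.62 E1.2654
G1 X-3.54 Y3.54 E1.3630
G1 X-4.62 Y1.91 E1.4605
G1 X-5.00 Y0.00 E1.5577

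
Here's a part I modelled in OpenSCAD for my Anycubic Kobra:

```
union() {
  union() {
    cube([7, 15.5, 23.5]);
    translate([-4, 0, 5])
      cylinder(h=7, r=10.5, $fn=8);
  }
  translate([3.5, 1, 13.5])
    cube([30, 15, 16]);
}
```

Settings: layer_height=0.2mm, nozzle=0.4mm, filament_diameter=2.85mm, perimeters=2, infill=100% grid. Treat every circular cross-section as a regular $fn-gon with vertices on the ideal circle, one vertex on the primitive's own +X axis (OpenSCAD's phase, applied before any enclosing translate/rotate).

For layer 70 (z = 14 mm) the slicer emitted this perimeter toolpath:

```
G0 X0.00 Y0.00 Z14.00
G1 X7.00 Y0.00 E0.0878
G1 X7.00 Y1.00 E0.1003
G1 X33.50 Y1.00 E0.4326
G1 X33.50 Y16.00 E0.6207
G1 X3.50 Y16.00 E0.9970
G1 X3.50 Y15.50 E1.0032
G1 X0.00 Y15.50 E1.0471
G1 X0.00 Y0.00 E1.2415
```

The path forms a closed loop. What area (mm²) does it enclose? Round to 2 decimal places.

Apply the shoelace formula to the sequence of (X, Y) vertices; enclosed area = 507.75 mm².

507.75 mm²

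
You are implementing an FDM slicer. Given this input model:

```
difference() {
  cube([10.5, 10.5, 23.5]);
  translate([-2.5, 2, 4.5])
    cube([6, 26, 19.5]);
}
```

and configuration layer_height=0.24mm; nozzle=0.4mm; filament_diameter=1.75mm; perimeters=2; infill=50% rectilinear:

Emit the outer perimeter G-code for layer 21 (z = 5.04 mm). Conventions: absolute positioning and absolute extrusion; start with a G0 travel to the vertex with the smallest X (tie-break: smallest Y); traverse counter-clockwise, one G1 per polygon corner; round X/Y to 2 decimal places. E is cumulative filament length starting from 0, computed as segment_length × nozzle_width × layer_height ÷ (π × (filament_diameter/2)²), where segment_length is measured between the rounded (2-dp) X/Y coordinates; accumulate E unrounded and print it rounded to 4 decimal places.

At z = 5.04 mm: the cube (footprint 10.5×10.5) is included at this height; the cube at (-2.5, 2) (footprint 6×26) is included at this height; Taking the first minus the rest: starting from the 10.5×10.5 cube, the 6×26 cube at (-2.5, 2) partially overlaps it — only the 29.75 mm² overlap (of its 156.00 mm²) is removed, clipping the outline — 1 connected region. The outline is a single polygon with 6 vertices. Extrusion per mm of travel: 0.4 × 0.24 / (π × 0.875²) = 0.039912. Accumulating E over each segment gives final E = 1.6763.

G0 X0.00 Y0.00 Z5.04
G1 X10.50 Y0.00 E0.4191
G1 X10.50 Y10.50 E0.8382
G1 X3.50 Y10.50 E1.1175
G1 X3.50 Y2.00 E1.4568
G1 X0.00 Y2.00 E1.5965
G1 X0.00 Y0.00 E1.6763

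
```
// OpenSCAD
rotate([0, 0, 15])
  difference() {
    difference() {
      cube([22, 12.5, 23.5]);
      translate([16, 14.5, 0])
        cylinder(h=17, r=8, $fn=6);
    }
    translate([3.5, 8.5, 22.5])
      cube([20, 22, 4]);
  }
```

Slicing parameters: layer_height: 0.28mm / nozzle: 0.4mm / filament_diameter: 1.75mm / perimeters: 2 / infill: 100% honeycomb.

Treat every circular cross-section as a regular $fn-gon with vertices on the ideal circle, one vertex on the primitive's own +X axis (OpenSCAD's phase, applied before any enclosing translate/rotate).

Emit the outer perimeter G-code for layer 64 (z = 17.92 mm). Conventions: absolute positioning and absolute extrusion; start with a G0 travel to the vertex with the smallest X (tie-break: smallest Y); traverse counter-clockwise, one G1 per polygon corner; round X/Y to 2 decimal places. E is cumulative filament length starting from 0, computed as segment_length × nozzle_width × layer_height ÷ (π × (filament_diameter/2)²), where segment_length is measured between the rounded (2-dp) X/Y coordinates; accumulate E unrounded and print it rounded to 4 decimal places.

G0 X-3.24 Y12.07 Z17.92
G1 X0.00 Y0.00 E0.5819
G1 X21.25 Y5.69 E1.6063
G1 X18.02 Y17.77 E2.1885
G1 X-3.24 Y12.07 E3.2134

At z = 17.92 mm: the 22×12.5 cube contributes its full rectangle; the cylinder at (16, 14.5) does not reach this height (z outside [0, 17]); After the difference (first − rest): none of the subtracted shapes is present at this height, so the 22×12.5 cube is unchanged — 1 connected region; the cube at (3.5, 8.5) does not reach this height (z outside [22.5, 26.5]); Taking the first minus the rest: none of the subtracted shapes is present at this height, so the result so far is unchanged — 1 connected region; (whole slice rotated 15° about Z — lengths, areas and connectivity unchanged). The outline is a single polygon with 4 vertices. Extrusion per mm of travel: 0.4 × 0.28 / (π × 0.875²) = 0.046564. Accumulating E over each segment gives final E = 3.2134.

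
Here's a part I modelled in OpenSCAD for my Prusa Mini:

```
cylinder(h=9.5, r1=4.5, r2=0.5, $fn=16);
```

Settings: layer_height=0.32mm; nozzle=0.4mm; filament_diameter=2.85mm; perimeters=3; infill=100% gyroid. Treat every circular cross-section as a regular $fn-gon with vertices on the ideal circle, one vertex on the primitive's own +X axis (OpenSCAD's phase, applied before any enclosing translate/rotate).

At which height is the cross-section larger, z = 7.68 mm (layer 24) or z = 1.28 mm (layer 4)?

Layer 24 (z = 7.68): the cone (r1=4.5→r2=0.5) has section circumradius 1.266 here — a regular 16-gon (area = (16/2)·1.266²·sin(360°/16) = 4.91 mm²). So its area = 4.91 mm². Layer 4 (z = 1.28): the cone (r1=4.5→r2=0.5) has section circumradius 3.961 here — a regular 16-gon (area = (16/2)·3.961²·sin(360°/16) = 48.03 mm²). So its area = 48.03 mm². Layer 4 is larger (48.03 vs 4.91 mm²).

layer 4 (z = 1.28 mm)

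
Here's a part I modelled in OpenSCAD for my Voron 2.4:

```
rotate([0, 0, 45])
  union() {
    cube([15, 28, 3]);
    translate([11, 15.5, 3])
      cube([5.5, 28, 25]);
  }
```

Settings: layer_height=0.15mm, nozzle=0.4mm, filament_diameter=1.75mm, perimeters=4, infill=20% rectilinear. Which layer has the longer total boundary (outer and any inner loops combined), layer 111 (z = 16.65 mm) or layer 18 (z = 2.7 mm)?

Layer 111 (z = 16.65): the cube is absent (z outside [0, 3]); the 5.5×28 cube at (11, 15.5) contributes its full rectangle (perimeter 67.00 mm); Taking the union: only the 5.5×28 cube at (11, 15.5) is present, so the union is just that shape — boundary = 67.00 mm; (rotated 45° about Z; rotation is an isometry so areas/perimeters/island counts are preserved). So its perimeter = 67.00 mm. Layer 18 (z = 2.7): the cube is present — its section is the full 15×28 rectangle (perimeter 86.00 mm); the cube at (11, 15.5) is absent (z outside [3, 28]); Taking the union: only the 15×28 cube is present, so the union is just that shape — boundary = 86.00 mm; (rotated 45° about Z; rotation is an isometry so areas/perimeters/island counts are preserved). So its perimeter = 86.00 mm. Layer 18 is larger (86.00 vs 67.00 mm).

layer 18 (z = 2.7 mm)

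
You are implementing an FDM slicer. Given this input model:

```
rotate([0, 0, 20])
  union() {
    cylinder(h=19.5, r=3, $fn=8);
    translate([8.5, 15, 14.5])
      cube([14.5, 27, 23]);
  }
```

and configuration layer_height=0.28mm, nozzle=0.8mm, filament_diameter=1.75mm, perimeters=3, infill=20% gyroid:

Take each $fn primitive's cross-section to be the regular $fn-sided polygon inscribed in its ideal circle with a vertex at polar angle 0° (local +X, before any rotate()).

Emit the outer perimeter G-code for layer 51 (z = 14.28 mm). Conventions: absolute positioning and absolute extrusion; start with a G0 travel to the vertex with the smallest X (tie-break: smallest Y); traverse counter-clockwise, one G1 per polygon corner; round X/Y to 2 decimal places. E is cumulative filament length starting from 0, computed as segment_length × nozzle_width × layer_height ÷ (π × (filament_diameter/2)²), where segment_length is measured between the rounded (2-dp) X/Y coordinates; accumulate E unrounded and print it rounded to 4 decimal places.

G0 X-2.82 Y-1.03 Z14.28
G1 X-1.27 Y-2.72 E0.2136
G1 X1.03 Y-2.82 E0.4280
G1 X2.72 Y-1.27 E0.6415
G1 X2.82 Y1.03 E0.8559
G1 X1.27 Y2.72 E1.0695
G1 X-1.03 Y2.82 E1.2839
G1 X-2.72 Y1.27 E1.4974
G1 X-2.82 Y-1.03 E1.7118

At z = 14.28 mm: the r=3 cylinder gives a regular 8-gon of circumradius 3 (constant along its height); the cube at (8.5, 15) does not reach this height (z outside [14.5, 37.5]); Taking the union: only the r=3 cylinder is present, so the union is just that shape — 1 connected region; (rotated 20° about Z; rotation is an isometry so areas/perimeters/island counts are preserved). The outline is a single polygon with 8 vertices. Extrusion per mm of travel: 0.8 × 0.28 / (π × 0.875²) = 0.093128. Accumulating E over each segment gives final E = 1.7118.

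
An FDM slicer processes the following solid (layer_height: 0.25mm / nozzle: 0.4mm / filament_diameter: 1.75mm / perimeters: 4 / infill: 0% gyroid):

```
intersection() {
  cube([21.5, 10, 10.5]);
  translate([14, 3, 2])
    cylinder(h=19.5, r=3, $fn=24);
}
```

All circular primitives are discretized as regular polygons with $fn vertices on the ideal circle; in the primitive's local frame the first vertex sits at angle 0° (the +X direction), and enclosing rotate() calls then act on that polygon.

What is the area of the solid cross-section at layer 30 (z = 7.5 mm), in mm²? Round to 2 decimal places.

27.95 mm²

At z = 7.5 mm: the cube is present — its section is the full 21.5×10 rectangle (area 215.00 mm²); the cylinder at (14, 3): section is a regular 24-gon, circumradius r=3 (area = (24/2)·3.000²·sin(360°/24) = 27.95 mm²); Taking the intersection: the r=3 cylinder at (14, 3) lies inside the 21.5×10 cube, so the common part is the r=3 cylinder at (14, 3) itself — area = 27.95 mm². Overall, the cross-section is a single solid region. Net area = 27.95 mm².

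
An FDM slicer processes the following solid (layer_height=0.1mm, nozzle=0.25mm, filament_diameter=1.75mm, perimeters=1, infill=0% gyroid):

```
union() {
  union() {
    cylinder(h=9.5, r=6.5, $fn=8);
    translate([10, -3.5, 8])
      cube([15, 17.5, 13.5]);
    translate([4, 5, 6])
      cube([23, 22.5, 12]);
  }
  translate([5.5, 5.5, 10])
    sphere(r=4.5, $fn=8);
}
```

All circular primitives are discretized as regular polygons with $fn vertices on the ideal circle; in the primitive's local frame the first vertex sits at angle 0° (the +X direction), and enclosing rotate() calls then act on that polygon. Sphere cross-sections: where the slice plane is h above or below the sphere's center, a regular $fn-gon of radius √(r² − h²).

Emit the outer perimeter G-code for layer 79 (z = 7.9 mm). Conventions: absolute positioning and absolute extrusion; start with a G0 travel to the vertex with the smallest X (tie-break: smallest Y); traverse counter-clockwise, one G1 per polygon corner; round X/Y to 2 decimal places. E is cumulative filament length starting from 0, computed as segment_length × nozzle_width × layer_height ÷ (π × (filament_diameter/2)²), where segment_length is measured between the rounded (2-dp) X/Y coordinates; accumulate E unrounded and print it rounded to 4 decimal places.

At z = 7.9 mm: the cylinder: section is a regular 8-gon, circumradius r=6.5; the cube at (10, -3.5) does not reach this height (z outside [8, 21.5]); the cube at (4, 5) (footprint 23×22.5) is included at this height; Taking the union: the 2 present regions are separate (no shared area or edge), so areas and boundary lengths simply add and each stays a separate island — 2 connected regions; the r=4.5 sphere at (5.5, 5.5) contributes a regular 8-gon of circumradius √(4.5²−2.1²) = 3.980; Merging all regions: the regions partially overlap (shared area 28.09 mm²), so overlapping operands fuse into one piece — 1 connected region. The outline is a single polygon with 16 vertices. Extrusion per mm of travel: 0.25 × 0.1 / (π × 0.875²) = 0.010394. Accumulating E over each segment gives final E = 1.2953.

G0 X-6.50 Y0.00 Z7.90
G1 X-4.60 Y-4.60 E0.0517
G1 X0.00 Y-6.50 E0.1035
G1 X4.60 Y-4.60 E0.1552
G1 X6.50 Y0.00 E0.2069
G1 X5.82 Y1.65 E0.2255
G1 X8.31 Y2.69 E0.2535
G1 X9.27 Y5.00 E0.2795
G1 X27.00 Y5.00 E0.4638
G1 X27.00 Y27.50 E0.6977
G1 X4.00 Y27.50 E0.9367
G1 X4.00 Y8.86 E1.1305
G1 X2.69 Y8.31 E1.1452
G1 X1.65 Y5.82 E1.1733
G1 X0.00 Y6.50 E1.1918
G1 X-4.60 Y4.60 E1.2435
G1 X-6.50 Y0.00 E1.2953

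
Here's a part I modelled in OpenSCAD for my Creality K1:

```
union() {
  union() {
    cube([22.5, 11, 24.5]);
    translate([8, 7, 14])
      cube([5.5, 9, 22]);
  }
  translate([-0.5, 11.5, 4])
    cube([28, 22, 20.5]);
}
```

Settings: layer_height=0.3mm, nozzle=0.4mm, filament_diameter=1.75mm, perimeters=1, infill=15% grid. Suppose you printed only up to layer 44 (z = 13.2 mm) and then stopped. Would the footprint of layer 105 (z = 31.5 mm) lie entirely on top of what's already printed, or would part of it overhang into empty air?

part overhangs

Compare the two slices. At z = 13.2: the 22.5×11 cube contributes its full rectangle (area 247.50 mm²); the cube at (8, 7) is not intersected at this z (z outside [14, 36]); Taking the union: only the 22.5×11 cube is present, so the union is just that shape — area = 247.50 mm²; the 28×22 cube at (-0.5, 11.5) contributes its full rectangle (area 616.00 mm²); Taking the union: the 2 present regions are separate (no shared area or edge), so areas and boundary lengths simply add and each stays a separate island — area = 863.50 mm². At z = 31.5: the cube does not reach this height (z outside [0, 24.5]); the 5.5×9 cube at (8, 7) contributes its full rectangle (area 49.50 mm²); Combining (union): only the 5.5×9 cube at (8, 7) is present, so the union is just that shape — area = 49.50 mm²; the cube at (-0.5, 11.5) does not reach this height (z outside [4, 24.5]); Combining (union): only the result so far is present, so the union is just that shape — area = 49.50 mm². Checking containment: at z = 31.5 the cross-section extends beyond the z = 13.2 cross-section by about 2.75 mm².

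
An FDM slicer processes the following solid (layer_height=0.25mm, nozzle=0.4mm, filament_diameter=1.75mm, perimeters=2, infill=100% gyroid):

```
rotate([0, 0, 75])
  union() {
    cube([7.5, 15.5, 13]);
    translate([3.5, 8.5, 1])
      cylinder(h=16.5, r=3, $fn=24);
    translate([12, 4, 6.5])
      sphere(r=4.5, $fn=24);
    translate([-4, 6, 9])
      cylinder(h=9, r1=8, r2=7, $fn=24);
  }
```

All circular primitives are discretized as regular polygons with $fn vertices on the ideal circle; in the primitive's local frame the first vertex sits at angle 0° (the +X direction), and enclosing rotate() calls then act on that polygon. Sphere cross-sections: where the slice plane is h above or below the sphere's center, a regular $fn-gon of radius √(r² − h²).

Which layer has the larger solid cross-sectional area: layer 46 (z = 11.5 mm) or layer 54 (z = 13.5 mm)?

Layer 46 (z = 11.5): the cube (footprint 7.5×15.5) is included at this height (area 116.25 mm²); the r=3 cylinder at (3.5, 8.5) gives a regular 24-gon of circumradius 3 (constant along its height) (area = (24/2)·3.000²·sin(360°/24) = 27.95 mm²); the sphere at (12, 4) is not intersected at this z (|z−center|=5.000 > r=4.5); the cone at (-4, 6) contributes a regular 24-gon of circumradius 7.722 (interpolated between r1=8 and r2=7 at t=0.278) (area = (24/2)·7.722²·sin(360°/24) = 185.21 mm²); Merging all regions: the regions partially overlap — summed areas 329.41 mm² minus the doubly-counted overlap 61.80 mm² gives 267.61 mm² — area = 267.61 mm²; (rotated 75° about Z; rotation is an isometry so areas/perimeters/island counts are preserved). So its area = 267.61 mm². Layer 54 (z = 13.5): the cube is not intersected at this z (z outside [0, 13]); the cylinder at (3.5, 8.5): section is a regular 24-gon, circumradius r=3 (area = (24/2)·3.000²·sin(360°/24) = 27.95 mm²); the sphere at (12, 4) is not intersected at this z (|z−center|=7.000 > r=4.5); the cone at (-4, 6) (r1=8→r2=7) has section circumradius 7.500 here — a regular 24-gon (area = (24/2)·7.500²·sin(360°/24) = 174.70 mm²); Combining (union): the regions partially overlap — summed areas 202.66 mm² minus the doubly-counted overlap 10.21 mm² gives 192.45 mm² — area = 192.45 mm²; (rotated 75° about Z; rotation is an isometry so areas/perimeters/island counts are preserved). So its area = 192.45 mm². Layer 46 is larger (267.61 vs 192.45 mm²).

layer 46 (z = 11.5 mm)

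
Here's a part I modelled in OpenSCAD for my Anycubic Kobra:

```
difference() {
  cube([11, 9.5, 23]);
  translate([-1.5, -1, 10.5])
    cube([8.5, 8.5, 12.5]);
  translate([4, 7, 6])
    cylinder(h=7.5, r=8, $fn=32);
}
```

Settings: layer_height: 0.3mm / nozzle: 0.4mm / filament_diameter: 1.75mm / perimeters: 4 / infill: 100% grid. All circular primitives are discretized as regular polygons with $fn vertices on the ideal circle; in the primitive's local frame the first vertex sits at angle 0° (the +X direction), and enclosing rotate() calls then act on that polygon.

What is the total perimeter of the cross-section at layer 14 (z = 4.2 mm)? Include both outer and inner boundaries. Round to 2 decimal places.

At z = 4.2 mm: the cube is present — its section is the full 11×9.5 rectangle (perimeter 41.00 mm); the cube at (-1.5, -1) is absent (z outside [10.5, 23]); the cylinder at (4, 7) is absent (z outside [6, 13.5]); Subtracting the remaining from the first: none of the subtracted shapes is present at this height, so the 11×9.5 cube is unchanged — boundary = 41.00 mm. Overall, the cross-section is a single solid region. Total boundary length (outer) = 41.00 mm.

41.00 mm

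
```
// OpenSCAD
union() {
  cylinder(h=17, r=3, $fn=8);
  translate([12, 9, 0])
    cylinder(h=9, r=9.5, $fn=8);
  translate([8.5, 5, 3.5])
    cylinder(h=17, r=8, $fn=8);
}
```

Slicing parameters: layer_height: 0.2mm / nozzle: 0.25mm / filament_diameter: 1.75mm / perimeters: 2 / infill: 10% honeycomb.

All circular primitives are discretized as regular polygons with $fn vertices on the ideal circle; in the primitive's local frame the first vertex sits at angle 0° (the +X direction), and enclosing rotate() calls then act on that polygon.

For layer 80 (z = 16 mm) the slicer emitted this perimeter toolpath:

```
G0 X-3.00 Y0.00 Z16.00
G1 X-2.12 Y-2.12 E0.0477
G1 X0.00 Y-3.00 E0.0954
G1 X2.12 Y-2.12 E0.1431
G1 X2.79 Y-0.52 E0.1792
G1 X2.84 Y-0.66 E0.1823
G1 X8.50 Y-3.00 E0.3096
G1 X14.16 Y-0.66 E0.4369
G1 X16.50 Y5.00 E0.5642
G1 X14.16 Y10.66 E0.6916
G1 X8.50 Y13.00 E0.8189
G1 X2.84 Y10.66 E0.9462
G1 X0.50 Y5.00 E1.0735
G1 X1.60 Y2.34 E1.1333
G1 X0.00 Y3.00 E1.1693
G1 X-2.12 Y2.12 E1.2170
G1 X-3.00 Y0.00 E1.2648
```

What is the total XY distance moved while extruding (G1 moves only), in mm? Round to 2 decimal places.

Sum the Euclidean lengths of each G1 segment: total = 60.84 mm.

60.84 mm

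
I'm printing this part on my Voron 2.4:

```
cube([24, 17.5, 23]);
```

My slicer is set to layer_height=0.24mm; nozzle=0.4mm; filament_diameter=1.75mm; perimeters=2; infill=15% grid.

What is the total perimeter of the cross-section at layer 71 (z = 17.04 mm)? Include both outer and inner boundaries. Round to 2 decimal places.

83.00 mm

At z = 17.04 mm: the 24×17.5 cube contributes its full rectangle (perimeter 83.00 mm). Overall, the cross-section is a single solid region. Total boundary length (outer) = 83.00 mm.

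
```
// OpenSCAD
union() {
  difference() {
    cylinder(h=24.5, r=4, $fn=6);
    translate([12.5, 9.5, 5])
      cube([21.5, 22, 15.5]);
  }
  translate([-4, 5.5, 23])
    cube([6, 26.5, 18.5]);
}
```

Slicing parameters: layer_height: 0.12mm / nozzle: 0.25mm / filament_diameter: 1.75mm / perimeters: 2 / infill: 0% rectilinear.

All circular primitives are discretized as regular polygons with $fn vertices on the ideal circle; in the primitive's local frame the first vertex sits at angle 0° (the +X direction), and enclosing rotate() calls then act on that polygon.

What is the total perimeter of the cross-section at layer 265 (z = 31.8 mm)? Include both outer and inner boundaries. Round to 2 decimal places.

At z = 31.8 mm: the cylinder is not intersected at this z (z outside [0, 24.5]); the cube at (12.5, 9.5) is not intersected at this z (z outside [5, 20.5]); Taking the first minus the rest: the first operand is absent here, so nothing remains; the cube at (-4, 5.5) (footprint 6×26.5) is included at this height (perimeter 65.00 mm); Taking the union: only the 6×26.5 cube at (-4, 5.5) is present, so the union is just that shape — boundary = 65.00 mm. Overall, the cross-section is a single solid region. Total boundary length (outer) = 65.00 mm.

65.00 mm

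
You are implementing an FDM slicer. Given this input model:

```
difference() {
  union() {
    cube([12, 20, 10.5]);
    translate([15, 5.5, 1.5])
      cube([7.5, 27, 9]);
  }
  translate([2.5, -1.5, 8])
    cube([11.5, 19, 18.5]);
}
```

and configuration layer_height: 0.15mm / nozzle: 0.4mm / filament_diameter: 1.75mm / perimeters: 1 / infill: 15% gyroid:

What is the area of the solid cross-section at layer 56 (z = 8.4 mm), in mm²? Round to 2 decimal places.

276.25 mm²

At z = 8.4 mm: the 12×20 cube contributes its full rectangle (area 240.00 mm²); the cube at (15, 5.5) (footprint 7.5×27) is included at this height (area 202.50 mm²); Merging all regions: the 2 present regions are separate (no shared area or edge), so areas and boundary lengths simply add and each stays a separate island — area = 442.50 mm²; the cube at (2.5, -1.5) is present — its section is the full 11.5×19 rectangle (area 218.50 mm²); Taking the first minus the rest: starting from the result so far (442.50 mm²), the 11.5×19 cube at (2.5, -1.5) partially overlaps it — only the 166.25 mm² overlap (of its 218.50 mm²) is removed, clipping the outline — area = 276.25 mm². Overall, the cross-section has 2 separate islands. Net area = 276.25 mm².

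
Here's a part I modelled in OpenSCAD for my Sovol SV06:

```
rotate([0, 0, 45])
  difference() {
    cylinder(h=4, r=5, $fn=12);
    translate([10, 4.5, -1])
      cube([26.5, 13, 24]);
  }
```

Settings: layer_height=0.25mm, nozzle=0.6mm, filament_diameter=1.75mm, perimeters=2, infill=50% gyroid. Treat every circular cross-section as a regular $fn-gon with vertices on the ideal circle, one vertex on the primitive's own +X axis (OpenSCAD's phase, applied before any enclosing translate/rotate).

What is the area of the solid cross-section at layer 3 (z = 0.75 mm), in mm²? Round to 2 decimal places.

75.00 mm²

At z = 0.75 mm: the cylinder: section is a regular 12-gon, circumradius r=5 (area = (12/2)·5.000²·sin(360°/12) = 75.00 mm²); the cube at (10, 4.5) (footprint 26.5×13) is included at this height (area 344.50 mm²); Taking the first minus the rest: starting from the r=5 cylinder (75.00 mm²), the 26.5×13 cube at (10, 4.5) misses the remaining region (no effect) — area = 75.00 mm²; (rotated 45° about Z; rotation is an isometry so areas/perimeters/island counts are preserved). Overall, the cross-section is a single solid region. Net area = 75.00 mm².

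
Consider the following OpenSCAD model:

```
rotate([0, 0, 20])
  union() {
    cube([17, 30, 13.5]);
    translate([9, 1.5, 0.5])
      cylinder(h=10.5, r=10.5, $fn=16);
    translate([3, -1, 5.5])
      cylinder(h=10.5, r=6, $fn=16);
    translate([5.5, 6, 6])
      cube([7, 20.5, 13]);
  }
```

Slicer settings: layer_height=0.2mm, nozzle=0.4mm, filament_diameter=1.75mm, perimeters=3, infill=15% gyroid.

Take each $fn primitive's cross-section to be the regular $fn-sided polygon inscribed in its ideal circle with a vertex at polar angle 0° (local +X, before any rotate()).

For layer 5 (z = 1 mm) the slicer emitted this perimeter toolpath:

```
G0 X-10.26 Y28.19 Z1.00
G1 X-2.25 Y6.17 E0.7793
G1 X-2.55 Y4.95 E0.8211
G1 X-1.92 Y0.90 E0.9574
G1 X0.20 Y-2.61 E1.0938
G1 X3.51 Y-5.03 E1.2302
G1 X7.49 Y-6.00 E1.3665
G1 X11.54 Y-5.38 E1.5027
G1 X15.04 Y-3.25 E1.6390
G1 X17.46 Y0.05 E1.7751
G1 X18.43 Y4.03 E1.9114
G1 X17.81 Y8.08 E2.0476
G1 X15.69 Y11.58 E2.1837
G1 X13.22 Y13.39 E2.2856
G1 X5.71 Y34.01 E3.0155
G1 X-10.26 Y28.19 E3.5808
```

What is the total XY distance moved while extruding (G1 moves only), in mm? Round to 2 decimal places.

Sum the Euclidean lengths of each G1 segment: total = 107.66 mm.

107.66 mm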